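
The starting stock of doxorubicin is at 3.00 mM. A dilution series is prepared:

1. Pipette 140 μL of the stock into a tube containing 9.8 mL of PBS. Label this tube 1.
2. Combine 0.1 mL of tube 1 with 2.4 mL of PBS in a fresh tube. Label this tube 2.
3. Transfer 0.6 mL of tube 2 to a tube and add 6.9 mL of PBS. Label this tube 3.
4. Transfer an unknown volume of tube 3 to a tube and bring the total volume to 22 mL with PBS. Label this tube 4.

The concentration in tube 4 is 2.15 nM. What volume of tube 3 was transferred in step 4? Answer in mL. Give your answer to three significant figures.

Step 1: 140 μL + 9.8 mL = 9940 μL total → factor 9940/140 = 71
Step 2: 0.1 mL + 2.4 mL = 2.5 mL total → factor 2.5/0.1 = 25
Step 3: 0.6 mL + 6.9 mL = 7.5 mL total → factor 7.5/0.6 = 12.5
Step 4: v brought to 22 mL → factor = 22 mL/v
Product of known-step factors = 22188
Overall factor = 3.00 mM / (2.15 nM) = 1.3953 × 10^6
Step-4 factor = 1.3953 × 10^6 / 22188 = 62.889
v = 22 mL / 62.889 = 0.350 mL

0.350 mL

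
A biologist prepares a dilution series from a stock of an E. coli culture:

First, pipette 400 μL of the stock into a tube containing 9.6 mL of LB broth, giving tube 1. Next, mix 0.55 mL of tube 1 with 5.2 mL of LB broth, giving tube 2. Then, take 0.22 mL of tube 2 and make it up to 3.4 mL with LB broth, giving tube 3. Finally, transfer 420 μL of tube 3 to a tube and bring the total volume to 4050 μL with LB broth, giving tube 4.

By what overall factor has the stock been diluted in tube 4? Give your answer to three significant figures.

3.89 × 10^4

Step 1: 400 μL + 9.6 mL = 10000 μL total → factor 10000/400 = 25
Step 2: 0.55 mL + 5.2 mL = 5.75 mL total → factor 5.75/0.55 = 10.455
Step 3: 0.22 mL brought to 3.4 mL → factor 3.4/0.22 = 15.455
Step 4: 420 μL brought to 4050 μL → factor 4050/420 = 9.6429
Overall dilution factor = 25 × 10.455 × 15.455 × 9.6429 = 38950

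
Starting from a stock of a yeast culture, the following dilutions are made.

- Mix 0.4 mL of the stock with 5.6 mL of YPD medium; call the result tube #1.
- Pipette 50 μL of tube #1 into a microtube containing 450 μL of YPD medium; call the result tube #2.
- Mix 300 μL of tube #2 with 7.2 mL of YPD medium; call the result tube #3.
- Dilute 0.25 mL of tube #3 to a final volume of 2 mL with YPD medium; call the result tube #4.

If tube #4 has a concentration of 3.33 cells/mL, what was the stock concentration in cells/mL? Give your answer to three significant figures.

Step 1: 0.4 mL + 5.6 mL = 6 mL total → factor 6/0.4 = 15
Step 2: 50 μL + 450 μL = 500 μL total → factor 500/50 = 10
Step 3: 300 μL + 7.2 mL = 7500 μL total → factor 7500/300 = 25
Step 4: 0.25 mL brought to 2 mL → factor 2/0.25 = 8
Overall dilution factor = 15 × 10 × 25 × 8 = 30000
Stock = 3.33 cells/mL × 30000 = 9.99 × 10^4 cells/mL

9.99 × 10^4 cells/mL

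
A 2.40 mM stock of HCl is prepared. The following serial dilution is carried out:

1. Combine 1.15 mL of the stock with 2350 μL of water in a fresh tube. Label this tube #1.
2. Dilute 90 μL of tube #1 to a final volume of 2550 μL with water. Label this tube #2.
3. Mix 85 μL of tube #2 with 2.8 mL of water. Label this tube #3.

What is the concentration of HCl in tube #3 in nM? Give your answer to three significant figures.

820 nM

Step 1: 1.15 mL + 2350 μL = 3.5 mL total → factor 3.5/1.15 = 3.0435
Step 2: 90 μL brought to 2550 μL → factor 2550/90 = 28.333
Step 3: 85 μL + 2.8 mL = 2885 μL total → factor 2885/85 = 33.941
Overall dilution factor = 3.0435 × 28.333 × 33.941 = 2926.8
Final = 2.40 mM / 2926.8 = 0.0008200 mM = 820 nM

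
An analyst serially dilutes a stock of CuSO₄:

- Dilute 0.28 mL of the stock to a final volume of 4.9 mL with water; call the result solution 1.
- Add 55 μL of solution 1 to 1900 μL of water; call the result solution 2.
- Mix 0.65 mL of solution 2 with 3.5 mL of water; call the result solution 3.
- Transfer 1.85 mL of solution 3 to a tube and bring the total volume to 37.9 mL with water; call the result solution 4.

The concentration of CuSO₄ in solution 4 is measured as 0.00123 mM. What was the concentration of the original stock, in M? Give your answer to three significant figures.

Step 1: 0.28 mL brought to 4.9 mL → factor 4.9/0.28 = 17.5
Step 2: 55 μL + 1900 μL = 1955 μL total → factor 1955/55 = 35.545
Step 3: 0.65 mL + 3.5 mL = 4.15 mL total → factor 4.15/0.65 = 6.3846
Step 4: 1.85 mL brought to 37.9 mL → factor 37.9/1.85 = 20.486
Overall dilution factor = 17.5 × 35.545 × 6.3846 × 20.486 = 81363
Stock = 0.00123 mM × 81363 = 100.1 mM = 0.100 M

0.100 M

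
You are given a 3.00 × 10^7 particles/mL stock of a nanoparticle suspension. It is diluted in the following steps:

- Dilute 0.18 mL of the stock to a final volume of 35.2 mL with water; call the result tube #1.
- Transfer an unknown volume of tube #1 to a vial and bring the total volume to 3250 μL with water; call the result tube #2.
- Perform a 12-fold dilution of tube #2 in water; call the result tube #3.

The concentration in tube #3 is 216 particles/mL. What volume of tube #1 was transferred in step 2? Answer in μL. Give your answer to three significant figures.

Step 1: 0.18 mL brought to 35.2 mL → factor 35.2/0.18 = 195.56
Step 2: v brought to 3250 μL → factor = 3250 μL/v
Step 3: 12-fold → factor 12
Product of known-step factors = 2346.7
Overall factor = 3.00 × 10^7 particles/mL / (216 particles/mL) = 1.3889 × 10^5
Step-2 factor = 1.3889 × 10^5 / 2346.7 = 59.186
v = 3250 μL / 59.186 = 54.9 μL

54.9 μL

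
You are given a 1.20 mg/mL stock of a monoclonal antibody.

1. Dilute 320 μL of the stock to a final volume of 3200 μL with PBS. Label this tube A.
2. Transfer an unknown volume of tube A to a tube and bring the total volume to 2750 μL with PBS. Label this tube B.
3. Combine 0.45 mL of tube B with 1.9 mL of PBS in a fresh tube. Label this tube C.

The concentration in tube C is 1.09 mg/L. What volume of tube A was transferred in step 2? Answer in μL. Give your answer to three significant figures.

Step 1: 320 μL brought to 3200 μL → factor 3200/320 = 10
Step 2: v brought to 2750 μL → factor = 2750 μL/v
Step 3: 0.45 mL + 1.9 mL = 2.35 mL total → factor 2.35/0.45 = 5.2222
Product of known-step factors = 52.222
Overall factor = 1.20 mg/mL / (1.09 mg/L) = 1100.9
Step-2 factor = 1100.9 / 52.222 = 21.081
v = 2750 μL / 21.081 = 130 μL

130 μL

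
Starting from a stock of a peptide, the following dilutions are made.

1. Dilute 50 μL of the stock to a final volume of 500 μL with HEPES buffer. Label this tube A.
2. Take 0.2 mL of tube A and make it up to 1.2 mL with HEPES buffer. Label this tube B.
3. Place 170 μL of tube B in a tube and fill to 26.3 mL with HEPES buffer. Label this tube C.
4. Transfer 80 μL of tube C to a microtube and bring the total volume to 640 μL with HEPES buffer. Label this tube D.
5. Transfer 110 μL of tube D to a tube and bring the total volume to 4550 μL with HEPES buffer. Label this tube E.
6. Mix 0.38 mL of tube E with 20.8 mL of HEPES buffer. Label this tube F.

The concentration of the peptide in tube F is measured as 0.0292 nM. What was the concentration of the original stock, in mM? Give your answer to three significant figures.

5.00 mM

Step 1: 50 μL brought to 500 μL → factor 500/50 = 10
Step 2: 0.2 mL brought to 1.2 mL → factor 1.2/0.2 = 6
Step 3: 170 μL brought to 26.3 mL → factor 26300/170 = 154.71
Step 4: 80 μL brought to 640 μL → factor 640/80 = 8
Step 5: 110 μL brought to 4550 μL → factor 4550/110 = 41.364
Step 6: 0.38 mL + 20.8 mL = 21.18 mL total → factor 21.18/0.38 = 55.737
Overall dilution factor = 10 × 6 × 154.71 × 8 × 41.364 × 55.737 = 1.712 × 10^8
Stock = 0.0292 nM × 1.712 × 10^8 = 4.999 × 10^6 nM = 5.00 mM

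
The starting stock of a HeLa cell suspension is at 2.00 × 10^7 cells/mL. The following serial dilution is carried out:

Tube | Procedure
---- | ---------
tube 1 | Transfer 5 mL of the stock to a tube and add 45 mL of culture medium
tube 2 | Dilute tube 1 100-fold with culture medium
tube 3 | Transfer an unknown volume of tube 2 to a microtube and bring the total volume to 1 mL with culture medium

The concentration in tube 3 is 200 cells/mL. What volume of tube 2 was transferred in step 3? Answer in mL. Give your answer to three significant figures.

0.0100 mL

Step 1: 5 mL + 45 mL = 50 mL total → factor 50/5 = 10
Step 2: 100-fold → factor 100
Step 3: v brought to 1 mL → factor = 1 mL/v
Product of known-step factors = 1000
Overall factor = 2.00 × 10^7 cells/mL / (200 cells/mL) = 1 × 10^5
Step-3 factor = 1 × 10^5 / 1000 = 100
v = 1 mL / 100 = 0.0100 mL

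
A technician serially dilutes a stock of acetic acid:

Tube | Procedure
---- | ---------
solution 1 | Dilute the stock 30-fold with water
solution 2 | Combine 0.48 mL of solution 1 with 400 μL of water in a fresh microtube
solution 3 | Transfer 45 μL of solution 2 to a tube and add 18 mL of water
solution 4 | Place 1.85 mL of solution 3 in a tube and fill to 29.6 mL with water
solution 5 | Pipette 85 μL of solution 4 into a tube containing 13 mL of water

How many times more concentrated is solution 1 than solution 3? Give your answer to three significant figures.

Step 1: 30-fold → factor 30
Step 2: 0.48 mL + 400 μL = 0.88 mL total → factor 0.88/0.48 = 1.8333
Step 3: 45 μL + 18 mL = 18045 μL total → factor 18045/45 = 401
Dilution factor to solution 1 = 30; to solution 3 = 22055
[solution 1]/[solution 3] = (factor to solution 3)/(factor to solution 1) = 22055/30 = 735

735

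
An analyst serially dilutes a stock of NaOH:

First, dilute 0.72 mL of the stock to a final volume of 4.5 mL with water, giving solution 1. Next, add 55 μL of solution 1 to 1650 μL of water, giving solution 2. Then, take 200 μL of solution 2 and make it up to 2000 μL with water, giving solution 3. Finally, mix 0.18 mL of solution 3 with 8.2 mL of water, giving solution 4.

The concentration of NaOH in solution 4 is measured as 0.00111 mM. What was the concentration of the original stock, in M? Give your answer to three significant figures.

0.100 M

Step 1: 0.72 mL brought to 4.5 mL → factor 4.5/0.72 = 6.25
Step 2: 55 μL + 1650 μL = 1705 μL total → factor 1705/55 = 31
Step 3: 200 μL brought to 2000 μL → factor 2000/200 = 10
Step 4: 0.18 mL + 8.2 mL = 8.38 mL total → factor 8.38/0.18 = 46.556
Overall dilution factor = 6.25 × 31 × 10 × 46.556 = 90201
Stock = 0.00111 mM × 90201 = 100.1 mM = 0.100 M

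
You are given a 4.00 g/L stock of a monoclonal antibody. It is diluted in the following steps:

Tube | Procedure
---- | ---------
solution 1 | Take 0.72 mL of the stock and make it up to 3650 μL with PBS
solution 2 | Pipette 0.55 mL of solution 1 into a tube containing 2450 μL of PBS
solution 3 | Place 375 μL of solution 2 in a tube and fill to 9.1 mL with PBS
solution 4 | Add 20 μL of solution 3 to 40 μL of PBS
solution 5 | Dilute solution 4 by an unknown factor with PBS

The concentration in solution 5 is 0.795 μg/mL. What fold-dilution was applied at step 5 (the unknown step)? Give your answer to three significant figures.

2.50-fold

Step 1: 0.72 mL brought to 3650 μL → factor 3.65/0.72 = 5.0694
Step 2: 0.55 mL + 2450 μL = 3 mL total → factor 3/0.55 = 5.4545
Step 3: 375 μL brought to 9.1 mL → factor 9100/375 = 24.267
Step 4: 20 μL + 40 μL = 60 μL total → factor 60/20 = 3
Step 5: unknown factor x
Product of known-step factors = 2013
Overall factor = 4.00 g/L / (0.795 μg/mL) = 5031.4
x = 5031.4 / 2013 = 2.50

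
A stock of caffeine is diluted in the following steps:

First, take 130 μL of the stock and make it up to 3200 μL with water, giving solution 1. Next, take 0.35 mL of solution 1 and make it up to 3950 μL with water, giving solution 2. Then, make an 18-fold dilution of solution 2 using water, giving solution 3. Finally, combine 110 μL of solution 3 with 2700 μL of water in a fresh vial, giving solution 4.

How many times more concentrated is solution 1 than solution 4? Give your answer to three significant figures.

Step 1: 130 μL brought to 3200 μL → factor 3200/130 = 24.615
Step 2: 0.35 mL brought to 3950 μL → factor 3.95/0.35 = 11.286
Step 3: 18-fold → factor 18
Step 4: 110 μL + 2700 μL = 2810 μL total → factor 2810/110 = 25.545
Dilution factor to solution 1 = 24.615; to solution 4 = 1.2774 × 10^5
[solution 1]/[solution 4] = (factor to solution 4)/(factor to solution 1) = 1.2774 × 10^5/24.615 = 5.19 × 10^3

5.19 × 10^3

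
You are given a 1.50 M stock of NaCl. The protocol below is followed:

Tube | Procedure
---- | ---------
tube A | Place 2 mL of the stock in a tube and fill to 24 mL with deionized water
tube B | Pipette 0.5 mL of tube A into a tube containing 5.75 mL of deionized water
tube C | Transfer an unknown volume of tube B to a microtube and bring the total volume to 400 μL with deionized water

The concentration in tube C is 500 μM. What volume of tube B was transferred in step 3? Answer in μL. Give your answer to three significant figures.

20.0 μL

Step 1: 2 mL brought to 24 mL → factor 24/2 = 12
Step 2: 0.5 mL + 5.75 mL = 6.25 mL total → factor 6.25/0.5 = 12.5
Step 3: v brought to 400 μL → factor = 400 μL/v
Product of known-step factors = 150
Overall factor = 1.50 M / (500 μM) = 3000
Step-3 factor = 3000 / 150 = 20
v = 400 μL / 20 = 20.0 μL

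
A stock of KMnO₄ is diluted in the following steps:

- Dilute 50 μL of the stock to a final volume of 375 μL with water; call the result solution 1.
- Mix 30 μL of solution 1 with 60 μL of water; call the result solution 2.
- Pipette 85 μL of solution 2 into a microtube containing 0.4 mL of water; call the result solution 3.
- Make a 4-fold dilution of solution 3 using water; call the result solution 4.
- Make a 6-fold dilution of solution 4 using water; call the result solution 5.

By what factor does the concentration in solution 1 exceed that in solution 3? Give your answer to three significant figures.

17.1

Step 1: 50 μL brought to 375 μL → factor 375/50 = 7.5
Step 2: 30 μL + 60 μL = 90 μL total → factor 90/30 = 3
Step 3: 85 μL + 0.4 mL = 485 μL total → factor 485/85 = 5.7059
Dilution factor to solution 1 = 7.5; to solution 3 = 128.38
[solution 1]/[solution 3] = (factor to solution 3)/(factor to solution 1) = 128.38/7.5 = 17.1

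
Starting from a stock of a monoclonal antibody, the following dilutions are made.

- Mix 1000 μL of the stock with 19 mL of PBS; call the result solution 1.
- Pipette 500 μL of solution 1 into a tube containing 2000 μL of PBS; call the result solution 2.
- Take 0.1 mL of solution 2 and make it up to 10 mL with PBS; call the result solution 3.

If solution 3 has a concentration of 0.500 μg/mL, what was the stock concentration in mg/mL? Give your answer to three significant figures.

5.00 mg/mL

Step 1: 1000 μL + 19 mL = 20000 μL total → factor 20000/1000 = 20
Step 2: 500 μL + 2000 μL = 2500 μL total → factor 2500/500 = 5
Step 3: 0.1 mL brought to 10 mL → factor 10/0.1 = 100
Overall dilution factor = 20 × 5 × 100 = 10000
Stock = 0.500 μg/mL × 10000 = 5000 μg/mL = 5.00 mg/mL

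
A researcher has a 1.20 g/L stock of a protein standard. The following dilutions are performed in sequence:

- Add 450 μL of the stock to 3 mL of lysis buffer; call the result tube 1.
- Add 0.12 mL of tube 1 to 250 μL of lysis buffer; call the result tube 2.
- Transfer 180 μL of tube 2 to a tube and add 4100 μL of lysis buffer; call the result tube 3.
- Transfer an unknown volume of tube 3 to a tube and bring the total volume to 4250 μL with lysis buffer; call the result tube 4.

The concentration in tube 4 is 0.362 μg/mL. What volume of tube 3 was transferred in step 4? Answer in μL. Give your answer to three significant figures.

721 μL

Step 1: 450 μL + 3 mL = 3450 μL total → factor 3450/450 = 7.6667
Step 2: 0.12 mL + 250 μL = 0.37 mL total → factor 0.37/0.12 = 3.0833
Step 3: 180 μL + 4100 μL = 4280 μL total → factor 4280/180 = 23.778
Step 4: v brought to 4250 μL → factor = 4250 μL/v
Product of known-step factors = 562.08
Overall factor = 1.20 g/L / (0.362 μg/mL) = 3314.9
Step-4 factor = 3314.9 / 562.08 = 5.8976
v = 4250 μL / 5.8976 = 721 μL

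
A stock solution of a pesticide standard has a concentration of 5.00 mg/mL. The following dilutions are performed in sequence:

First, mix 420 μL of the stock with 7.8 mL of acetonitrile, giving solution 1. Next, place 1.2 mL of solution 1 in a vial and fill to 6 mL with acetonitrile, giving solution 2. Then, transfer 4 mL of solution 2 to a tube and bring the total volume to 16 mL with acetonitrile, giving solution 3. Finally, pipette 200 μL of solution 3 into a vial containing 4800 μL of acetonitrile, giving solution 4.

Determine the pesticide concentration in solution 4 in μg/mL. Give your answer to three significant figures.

0.511 μg/mL

Step 1: 420 μL + 7.8 mL = 8220 μL total → factor 8220/420 = 19.571
Step 2: 1.2 mL brought to 6 mL → factor 6/1.2 = 5
Step 3: 4 mL brought to 16 mL → factor 16/4 = 4
Step 4: 200 μL + 4800 μL = 5000 μL total → factor 5000/200 = 25
Overall dilution factor = 19.571 × 5 × 4 × 25 = 9785.7
Final = 5.00 mg/mL / 9785.7 = 0.0005109 mg/mL = 0.511 μg/mL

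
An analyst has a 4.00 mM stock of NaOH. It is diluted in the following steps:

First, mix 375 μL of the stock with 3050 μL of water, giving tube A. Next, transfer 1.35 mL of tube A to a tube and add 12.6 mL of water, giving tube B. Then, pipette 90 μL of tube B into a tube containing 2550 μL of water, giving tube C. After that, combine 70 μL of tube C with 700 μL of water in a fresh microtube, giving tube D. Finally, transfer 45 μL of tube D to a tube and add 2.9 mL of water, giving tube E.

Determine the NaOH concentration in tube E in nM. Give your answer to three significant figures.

Step 1: 375 μL + 3050 μL = 3425 μL total → factor 3425/375 = 9.1333
Step 2: 1.35 mL + 12.6 mL = 13.95 mL total → factor 13.95/1.35 = 10.333
Step 3: 90 μL + 2550 μL = 2640 μL total → factor 2640/90 = 29.333
Step 4: 70 μL + 700 μL = 770 μL total → factor 770/70 = 11
Step 5: 45 μL + 2.9 mL = 2945 μL total → factor 2945/45 = 65.444
Overall dilution factor = 9.1333 × 10.333 × 29.333 × 11 × 65.444 = 1.993 × 10^6
Final = 4.00 mM / 1.993 × 10^6 = 2.007 × 10^-6 mM = 2.01 nM

2.01 nM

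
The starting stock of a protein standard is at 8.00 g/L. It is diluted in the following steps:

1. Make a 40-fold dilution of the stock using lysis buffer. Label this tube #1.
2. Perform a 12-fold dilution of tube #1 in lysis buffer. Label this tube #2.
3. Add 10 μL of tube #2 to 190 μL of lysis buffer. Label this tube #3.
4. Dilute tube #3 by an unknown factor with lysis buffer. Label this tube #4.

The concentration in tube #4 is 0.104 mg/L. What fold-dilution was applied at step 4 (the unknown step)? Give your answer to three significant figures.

8.01-fold

Step 1: 40-fold → factor 40
Step 2: 12-fold → factor 12
Step 3: 10 μL + 190 μL = 200 μL total → factor 200/10 = 20
Step 4: unknown factor x
Product of known-step factors = 9600
Overall factor = 8.00 g/L / (0.104 mg/L) = 76923
x = 76923 / 9600 = 8.01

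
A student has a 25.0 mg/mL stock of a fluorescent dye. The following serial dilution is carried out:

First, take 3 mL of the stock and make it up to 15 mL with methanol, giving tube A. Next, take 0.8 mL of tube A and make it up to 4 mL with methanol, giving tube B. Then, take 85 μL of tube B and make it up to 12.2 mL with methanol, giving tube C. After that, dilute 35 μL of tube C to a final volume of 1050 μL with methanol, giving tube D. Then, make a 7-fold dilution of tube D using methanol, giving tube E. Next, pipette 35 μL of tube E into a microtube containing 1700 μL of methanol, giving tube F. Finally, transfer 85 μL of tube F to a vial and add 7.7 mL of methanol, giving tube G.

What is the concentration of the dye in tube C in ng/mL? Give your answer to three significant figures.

6.97 × 10^3 ng/mL

Step 1: 3 mL brought to 15 mL → factor 15/3 = 5
Step 2: 0.8 mL brought to 4 mL → factor 4/0.8 = 5
Step 3: 85 μL brought to 12.2 mL → factor 12200/85 = 143.53
Dilution factor through tube C = 5 × 5 × 143.53 = 3588.2
[tube C] = 25.0 mg/mL / 3588.2 = 0.006967 mg/mL = 6.97 × 10^3 ng/mL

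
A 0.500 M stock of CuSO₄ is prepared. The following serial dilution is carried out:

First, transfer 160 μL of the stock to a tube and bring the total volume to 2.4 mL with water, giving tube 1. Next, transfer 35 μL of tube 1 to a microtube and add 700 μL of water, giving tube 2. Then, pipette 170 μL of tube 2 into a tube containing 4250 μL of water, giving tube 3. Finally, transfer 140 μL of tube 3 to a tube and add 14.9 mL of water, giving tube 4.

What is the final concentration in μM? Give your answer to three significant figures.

Step 1: 160 μL brought to 2.4 mL → factor 2400/160 = 15
Step 2: 35 μL + 700 μL = 735 μL total → factor 735/35 = 21
Step 3: 170 μL + 4250 μL = 4420 μL total → factor 4420/170 = 26
Step 4: 140 μL + 14.9 mL = 15040 μL total → factor 15040/140 = 107.43
Overall dilution factor = 15 × 21 × 26 × 107.43 = 8.7984 × 10^5
Final = 0.500 M / 8.7984 × 10^5 = 5.683 × 10^-7 M = 0.568 μM

0.568 μM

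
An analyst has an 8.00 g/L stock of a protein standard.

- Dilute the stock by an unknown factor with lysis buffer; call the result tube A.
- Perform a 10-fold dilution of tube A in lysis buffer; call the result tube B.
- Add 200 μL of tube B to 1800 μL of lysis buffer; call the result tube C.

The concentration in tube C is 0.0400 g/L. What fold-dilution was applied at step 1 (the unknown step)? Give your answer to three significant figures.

2.00-fold

Step 1: unknown factor x
Step 2: 10-fold → factor 10
Step 3: 200 μL + 1800 μL = 2000 μL total → factor 2000/200 = 10
Product of known-step factors = 100
Overall factor = 8.00 g/L / (0.0400 g/L) = 200
x = 200 / 100 = 2.00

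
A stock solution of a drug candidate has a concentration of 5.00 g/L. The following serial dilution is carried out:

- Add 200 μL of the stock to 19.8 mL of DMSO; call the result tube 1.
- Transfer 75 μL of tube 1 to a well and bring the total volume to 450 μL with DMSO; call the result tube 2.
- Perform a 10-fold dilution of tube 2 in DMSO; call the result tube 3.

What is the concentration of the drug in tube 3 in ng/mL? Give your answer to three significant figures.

833 ng/mL

Step 1: 200 μL + 19.8 mL = 20000 μL total → factor 20000/200 = 100
Step 2: 75 μL brought to 450 μL → factor 450/75 = 6
Step 3: 10-fold → factor 10
Overall dilution factor = 100 × 6 × 10 = 6000
Final = 5.00 g/L / 6000 = 0.0008333 g/L = 833 ng/mL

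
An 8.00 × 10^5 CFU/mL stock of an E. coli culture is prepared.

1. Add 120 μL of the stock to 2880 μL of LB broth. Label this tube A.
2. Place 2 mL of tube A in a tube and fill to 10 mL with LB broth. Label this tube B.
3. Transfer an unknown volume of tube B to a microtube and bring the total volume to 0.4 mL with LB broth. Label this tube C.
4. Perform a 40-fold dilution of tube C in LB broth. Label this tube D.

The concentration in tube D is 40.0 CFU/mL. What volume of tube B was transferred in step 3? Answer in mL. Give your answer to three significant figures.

0.100 mL

Step 1: 120 μL + 2880 μL = 3000 μL total → factor 3000/120 = 25
Step 2: 2 mL brought to 10 mL → factor 10/2 = 5
Step 3: v brought to 0.4 mL → factor = 0.4 mL/v
Step 4: 40-fold → factor 40
Product of known-step factors = 5000
Overall factor = 8.00 × 10^5 CFU/mL / (40.0 CFU/mL) = 20000
Step-3 factor = 20000 / 5000 = 4
v = 0.4 mL / 4 = 0.100 mL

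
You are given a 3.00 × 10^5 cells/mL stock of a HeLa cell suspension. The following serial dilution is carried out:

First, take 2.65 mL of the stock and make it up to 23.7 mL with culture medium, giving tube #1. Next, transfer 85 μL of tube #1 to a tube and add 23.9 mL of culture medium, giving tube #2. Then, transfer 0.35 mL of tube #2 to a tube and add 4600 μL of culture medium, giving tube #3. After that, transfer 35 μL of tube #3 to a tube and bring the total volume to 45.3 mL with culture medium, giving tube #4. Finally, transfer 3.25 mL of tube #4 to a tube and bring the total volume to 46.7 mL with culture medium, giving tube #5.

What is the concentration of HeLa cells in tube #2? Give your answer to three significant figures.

119 cells/mL

Step 1: 2.65 mL brought to 23.7 mL → factor 23.7/2.65 = 8.9434
Step 2: 85 μL + 23.9 mL = 23985 μL total → factor 23985/85 = 282.18
Dilution factor through tube #2 = 8.9434 × 282.18 = 2523.6
[tube #2] = 3.00 × 10^5 cells/mL / 2523.6 = 119 cells/mL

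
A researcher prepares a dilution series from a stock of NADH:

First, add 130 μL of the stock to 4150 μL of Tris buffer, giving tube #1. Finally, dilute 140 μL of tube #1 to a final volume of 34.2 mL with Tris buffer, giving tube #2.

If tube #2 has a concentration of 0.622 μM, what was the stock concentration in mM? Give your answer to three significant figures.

5.00 mM

Step 1: 130 μL + 4150 μL = 4280 μL total → factor 4280/130 = 32.923
Step 2: 140 μL brought to 34.2 mL → factor 34200/140 = 244.29
Overall dilution factor = 32.923 × 244.29 = 8042.6
Stock = 0.622 μM × 8042.6 = 5003 μM = 5.00 mM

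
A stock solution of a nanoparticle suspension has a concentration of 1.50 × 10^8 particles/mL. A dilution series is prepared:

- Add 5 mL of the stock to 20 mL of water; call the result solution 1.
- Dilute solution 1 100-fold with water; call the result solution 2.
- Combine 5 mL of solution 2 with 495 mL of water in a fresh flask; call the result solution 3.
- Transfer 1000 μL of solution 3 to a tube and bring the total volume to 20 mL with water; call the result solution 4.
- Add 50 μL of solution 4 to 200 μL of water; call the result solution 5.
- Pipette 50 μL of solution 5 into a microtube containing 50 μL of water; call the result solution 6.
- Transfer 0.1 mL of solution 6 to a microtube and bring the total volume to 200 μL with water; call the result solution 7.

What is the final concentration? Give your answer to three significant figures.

Step 1: 5 mL + 20 mL = 25 mL total → factor 25/5 = 5
Step 2: 100-fold → factor 100
Step 3: 5 mL + 495 mL = 500 mL total → factor 500/5 = 100
Step 4: 1000 μL brought to 20 mL → factor 20000/1000 = 20
Step 5: 50 μL + 200 μL = 250 μL total → factor 250/50 = 5
Step 6: 50 μL + 50 μL = 100 μL total → factor 100/50 = 2
Step 7: 0.1 mL brought to 200 μL → factor 0.2/0.1 = 2
Overall dilution factor = 5 × 100 × 100 × 20 × 5 × 2 × 2 = 2 × 10^7
Final = 1.50 × 10^8 particles/mL / 2 × 10^7 = 7.50 particles/mL

7.50 particles/mL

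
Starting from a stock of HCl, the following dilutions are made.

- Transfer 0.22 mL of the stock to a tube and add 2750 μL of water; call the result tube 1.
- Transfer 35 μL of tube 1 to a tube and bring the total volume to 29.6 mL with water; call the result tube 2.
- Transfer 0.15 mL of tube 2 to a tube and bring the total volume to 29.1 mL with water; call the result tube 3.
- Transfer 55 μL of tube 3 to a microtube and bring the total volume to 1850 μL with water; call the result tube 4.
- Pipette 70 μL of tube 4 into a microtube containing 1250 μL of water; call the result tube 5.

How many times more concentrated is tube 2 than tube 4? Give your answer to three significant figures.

Step 1: 0.22 mL + 2750 μL = 2.97 mL total → factor 2.97/0.22 = 13.5
Step 2: 35 μL brought to 29.6 mL → factor 29600/35 = 845.71
Step 3: 0.15 mL brought to 29.1 mL → factor 29.1/0.15 = 194
Step 4: 55 μL brought to 1850 μL → factor 1850/55 = 33.636
Dilution factor to tube 2 = 11417; to tube 4 = 7.4502 × 10^7
[tube 2]/[tube 4] = (factor to tube 4)/(factor to tube 2) = 7.4502 × 10^7/11417 = 6.53 × 10^3

6.53 × 10^3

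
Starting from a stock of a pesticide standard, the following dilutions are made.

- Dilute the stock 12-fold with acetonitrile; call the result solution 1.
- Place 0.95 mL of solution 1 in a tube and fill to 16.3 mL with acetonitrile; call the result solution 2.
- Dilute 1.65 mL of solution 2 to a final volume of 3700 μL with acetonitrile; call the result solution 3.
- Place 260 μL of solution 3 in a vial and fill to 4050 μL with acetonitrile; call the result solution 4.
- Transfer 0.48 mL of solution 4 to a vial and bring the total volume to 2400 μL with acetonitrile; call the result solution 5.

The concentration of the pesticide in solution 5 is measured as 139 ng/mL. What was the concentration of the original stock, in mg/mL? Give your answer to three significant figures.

Step 1: 12-fold → factor 12
Step 2: 0.95 mL brought to 16.3 mL → factor 16.3/0.95 = 17.158
Step 3: 1.65 mL brought to 3700 μL → factor 3.7/1.65 = 2.2424
Step 4: 260 μL brought to 4050 μL → factor 4050/260 = 15.577
Step 5: 0.48 mL brought to 2400 μL → factor 2.4/0.48 = 5
Overall dilution factor = 12 × 17.158 × 2.2424 × 15.577 × 5 = 35960
Stock = 139 ng/mL × 35960 = 4.998 × 10^6 ng/mL = 5.00 mg/mL

5.00 mg/mL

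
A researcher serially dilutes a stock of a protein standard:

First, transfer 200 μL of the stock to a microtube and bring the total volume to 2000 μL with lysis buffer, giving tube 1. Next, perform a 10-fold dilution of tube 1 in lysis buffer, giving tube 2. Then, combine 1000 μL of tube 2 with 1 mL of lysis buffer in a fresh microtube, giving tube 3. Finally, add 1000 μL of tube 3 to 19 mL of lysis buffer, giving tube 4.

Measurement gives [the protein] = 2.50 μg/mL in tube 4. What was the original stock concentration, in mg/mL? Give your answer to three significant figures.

Step 1: 200 μL brought to 2000 μL → factor 2000/200 = 10
Step 2: 10-fold → factor 10
Step 3: 1000 μL + 1 mL = 2000 μL total → factor 2000/1000 = 2
Step 4: 1000 μL + 19 mL = 20000 μL total → factor 20000/1000 = 20
Overall dilution factor = 10 × 10 × 2 × 20 = 4000
Stock = 2.50 μg/mL × 4000 = 1.000 × 10^4 μg/mL = 10.0 mg/mL

10.0 mg/mL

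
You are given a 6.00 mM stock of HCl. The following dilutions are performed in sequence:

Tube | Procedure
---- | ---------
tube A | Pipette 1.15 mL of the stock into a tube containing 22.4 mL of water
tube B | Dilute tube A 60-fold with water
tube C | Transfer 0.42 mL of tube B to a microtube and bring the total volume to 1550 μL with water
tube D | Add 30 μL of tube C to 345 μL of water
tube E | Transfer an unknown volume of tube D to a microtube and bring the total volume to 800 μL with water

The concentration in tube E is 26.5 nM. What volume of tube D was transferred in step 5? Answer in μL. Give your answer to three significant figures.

200 μL

Step 1: 1.15 mL + 22.4 mL = 23.55 mL total → factor 23.55/1.15 = 20.478
Step 2: 60-fold → factor 60
Step 3: 0.42 mL brought to 1550 μL → factor 1.55/0.42 = 3.6905
Step 4: 30 μL + 345 μL = 375 μL total → factor 375/30 = 12.5
Step 5: v brought to 800 μL → factor = 800 μL/v
Product of known-step factors = 56681
Overall factor = 6.00 mM / (26.5 nM) = 2.2642 × 10^5
Step-5 factor = 2.2642 × 10^5 / 56681 = 3.9946
v = 800 μL / 3.9946 = 200 μL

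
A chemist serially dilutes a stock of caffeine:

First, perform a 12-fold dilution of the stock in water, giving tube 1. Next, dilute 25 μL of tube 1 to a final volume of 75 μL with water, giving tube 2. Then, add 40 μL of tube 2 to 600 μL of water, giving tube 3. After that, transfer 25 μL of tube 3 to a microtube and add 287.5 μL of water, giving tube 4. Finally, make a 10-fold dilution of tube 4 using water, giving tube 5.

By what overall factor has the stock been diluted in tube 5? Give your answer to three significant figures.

7.20 × 10^4

Step 1: 12-fold → factor 12
Step 2: 25 μL brought to 75 μL → factor 75/25 = 3
Step 3: 40 μL + 600 μL = 640 μL total → factor 640/40 = 16
Step 4: 25 μL + 287.5 μL = 312.5 μL total → factor 312.5/25 = 12.5
Step 5: 10-fold → factor 10
Overall dilution factor = 12 × 3 × 16 × 12.5 × 10 = 72000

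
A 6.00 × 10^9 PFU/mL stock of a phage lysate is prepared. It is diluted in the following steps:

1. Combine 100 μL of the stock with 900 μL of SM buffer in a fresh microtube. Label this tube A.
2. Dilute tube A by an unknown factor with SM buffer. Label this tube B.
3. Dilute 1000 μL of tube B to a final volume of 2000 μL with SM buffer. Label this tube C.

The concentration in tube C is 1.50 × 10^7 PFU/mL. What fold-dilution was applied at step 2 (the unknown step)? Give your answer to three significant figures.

20.0-fold

Step 1: 100 μL + 900 μL = 1000 μL total → factor 1000/100 = 10
Step 2: unknown factor x
Step 3: 1000 μL brought to 2000 μL → factor 2000/1000 = 2
Product of known-step factors = 20
Overall factor = 6.00 × 10^9 PFU/mL / (1.50 × 10^7 PFU/mL) = 400
x = 400 / 20 = 20.0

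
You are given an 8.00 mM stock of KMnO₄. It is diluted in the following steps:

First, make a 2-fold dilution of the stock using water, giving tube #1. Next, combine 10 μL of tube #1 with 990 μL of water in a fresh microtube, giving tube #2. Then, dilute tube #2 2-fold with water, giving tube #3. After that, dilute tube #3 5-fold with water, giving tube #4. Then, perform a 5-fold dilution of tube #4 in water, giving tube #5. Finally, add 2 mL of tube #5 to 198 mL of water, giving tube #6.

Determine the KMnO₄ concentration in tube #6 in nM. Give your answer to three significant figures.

Step 1: 2-fold → factor 2
Step 2: 10 μL + 990 μL = 1000 μL total → factor 1000/10 = 100
Step 3: 2-fold → factor 2
Step 4: 5-fold → factor 5
Step 5: 5-fold → factor 5
Step 6: 2 mL + 198 mL = 200 mL total → factor 200/2 = 100
Overall dilution factor = 2 × 100 × 2 × 5 × 5 × 100 = 1 × 10^6
Final = 8.00 mM / 1 × 10^6 = 8.000 × 10^-6 mM = 8.00 nM

8.00 nM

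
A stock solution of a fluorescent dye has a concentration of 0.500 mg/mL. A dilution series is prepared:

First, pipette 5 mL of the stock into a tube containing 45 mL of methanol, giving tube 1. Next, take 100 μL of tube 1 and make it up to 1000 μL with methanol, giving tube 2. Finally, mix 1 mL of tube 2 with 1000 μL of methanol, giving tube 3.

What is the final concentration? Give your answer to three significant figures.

Step 1: 5 mL + 45 mL = 50 mL total → factor 50/5 = 10
Step 2: 100 μL brought to 1000 μL → factor 1000/100 = 10
Step 3: 1 mL + 1000 μL = 2 mL total → factor 2/1 = 2
Overall dilution factor = 10 × 10 × 2 = 200
Final = 0.500 mg/mL / 200 = 0.00250 mg/mL

0.00250 mg/mL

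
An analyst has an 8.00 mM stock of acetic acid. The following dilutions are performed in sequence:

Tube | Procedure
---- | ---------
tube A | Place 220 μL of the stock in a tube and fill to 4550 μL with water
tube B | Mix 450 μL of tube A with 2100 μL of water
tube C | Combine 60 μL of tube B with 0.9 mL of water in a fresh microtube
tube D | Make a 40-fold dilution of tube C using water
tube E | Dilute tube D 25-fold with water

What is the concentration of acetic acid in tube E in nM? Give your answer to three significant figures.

4.27 nM

Step 1: 220 μL brought to 4550 μL → factor 4550/220 = 20.682
Step 2: 450 μL + 2100 μL = 2550 μL total → factor 2550/450 = 5.6667
Step 3: 60 μL + 0.9 mL = 960 μL total → factor 960/60 = 16
Step 4: 40-fold → factor 40
Step 5: 25-fold → factor 25
Overall dilution factor = 20.682 × 5.6667 × 16 × 40 × 25 = 1.8752 × 10^6
Final = 8.00 mM / 1.8752 × 10^6 = 4.266 × 10^-6 mM = 4.27 nM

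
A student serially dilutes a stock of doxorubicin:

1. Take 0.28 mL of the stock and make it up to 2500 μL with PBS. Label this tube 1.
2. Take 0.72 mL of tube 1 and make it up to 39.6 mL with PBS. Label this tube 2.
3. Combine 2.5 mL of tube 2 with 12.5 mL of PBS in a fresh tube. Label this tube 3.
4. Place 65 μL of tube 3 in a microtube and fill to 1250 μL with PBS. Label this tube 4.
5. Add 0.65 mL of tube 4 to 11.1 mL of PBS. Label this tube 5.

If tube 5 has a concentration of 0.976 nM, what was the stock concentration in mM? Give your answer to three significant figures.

1.00 mM

Step 1: 0.28 mL brought to 2500 μL → factor 2.5/0.28 = 8.9286
Step 2: 0.72 mL brought to 39.6 mL → factor 39.6/0.72 = 55
Step 3: 2.5 mL + 12.5 mL = 15 mL total → factor 15/2.5 = 6
Step 4: 65 μL brought to 1250 μL → factor 1250/65 = 19.231
Step 5: 0.65 mL + 11.1 mL = 11.75 mL total → factor 11.75/0.65 = 18.077
Overall dilution factor = 8.9286 × 55 × 6 × 19.231 × 18.077 = 1.0243 × 10^6
Stock = 0.976 nM × 1.0243 × 10^6 = 9.997 × 10^5 nM = 1.00 mM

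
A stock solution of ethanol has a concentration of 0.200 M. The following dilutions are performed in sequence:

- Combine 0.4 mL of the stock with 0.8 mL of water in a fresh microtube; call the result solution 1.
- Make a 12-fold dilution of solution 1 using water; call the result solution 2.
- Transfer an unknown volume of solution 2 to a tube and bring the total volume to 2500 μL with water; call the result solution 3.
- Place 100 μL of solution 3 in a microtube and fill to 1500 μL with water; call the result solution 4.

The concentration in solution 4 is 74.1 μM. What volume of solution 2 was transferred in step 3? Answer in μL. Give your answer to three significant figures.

500 μL

Step 1: 0.4 mL + 0.8 mL = 1.2 mL total → factor 1.2/0.4 = 3
Step 2: 12-fold → factor 12
Step 3: v brought to 2500 μL → factor = 2500 μL/v
Step 4: 100 μL brought to 1500 μL → factor 1500/100 = 15
Product of known-step factors = 540
Overall factor = 0.200 M / (74.1 μM) = 2699.1
Step-3 factor = 2699.1 / 540 = 4.9983
v = 2500 μL / 4.9983 = 500 μL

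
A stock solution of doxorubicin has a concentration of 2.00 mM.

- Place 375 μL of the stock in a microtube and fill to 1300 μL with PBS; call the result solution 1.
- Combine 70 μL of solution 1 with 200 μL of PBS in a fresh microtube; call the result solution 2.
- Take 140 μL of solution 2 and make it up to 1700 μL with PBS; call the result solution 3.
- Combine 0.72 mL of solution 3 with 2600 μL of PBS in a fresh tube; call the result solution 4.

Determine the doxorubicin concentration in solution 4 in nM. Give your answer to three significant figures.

Step 1: 375 μL brought to 1300 μL → factor 1300/375 = 3.4667
Step 2: 70 μL + 200 μL = 270 μL total → factor 270/70 = 3.8571
Step 3: 140 μL brought to 1700 μL → factor 1700/140 = 12.143
Step 4: 0.72 mL + 2600 μL = 3.32 mL total → factor 3.32/0.72 = 4.6111
Overall dilution factor = 3.4667 × 3.8571 × 12.143 × 4.6111 = 748.69
Final = 2.00 mM / 748.69 = 0.002671 mM = 2.67 × 10^3 nM

2.67 × 10^3 nM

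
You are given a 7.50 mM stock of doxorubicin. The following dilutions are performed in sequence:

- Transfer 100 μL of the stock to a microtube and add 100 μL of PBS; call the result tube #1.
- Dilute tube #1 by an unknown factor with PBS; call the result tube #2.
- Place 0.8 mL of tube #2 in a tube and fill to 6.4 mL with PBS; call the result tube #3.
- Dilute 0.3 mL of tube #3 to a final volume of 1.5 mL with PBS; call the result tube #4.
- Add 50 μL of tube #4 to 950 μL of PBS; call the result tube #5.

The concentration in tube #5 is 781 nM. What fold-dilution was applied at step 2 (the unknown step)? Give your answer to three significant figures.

6.00-fold

Step 1: 100 μL + 100 μL = 200 μL total → factor 200/100 = 2
Step 2: unknown factor x
Step 3: 0.8 mL brought to 6.4 mL → factor 6.4/0.8 = 8
Step 4: 0.3 mL brought to 1.5 mL → factor 1.5/0.3 = 5
Step 5: 50 μL + 950 μL = 1000 μL total → factor 1000/50 = 20
Product of known-step factors = 1600
Overall factor = 7.50 mM / (781 nM) = 9603.1
x = 9603.1 / 1600 = 6.00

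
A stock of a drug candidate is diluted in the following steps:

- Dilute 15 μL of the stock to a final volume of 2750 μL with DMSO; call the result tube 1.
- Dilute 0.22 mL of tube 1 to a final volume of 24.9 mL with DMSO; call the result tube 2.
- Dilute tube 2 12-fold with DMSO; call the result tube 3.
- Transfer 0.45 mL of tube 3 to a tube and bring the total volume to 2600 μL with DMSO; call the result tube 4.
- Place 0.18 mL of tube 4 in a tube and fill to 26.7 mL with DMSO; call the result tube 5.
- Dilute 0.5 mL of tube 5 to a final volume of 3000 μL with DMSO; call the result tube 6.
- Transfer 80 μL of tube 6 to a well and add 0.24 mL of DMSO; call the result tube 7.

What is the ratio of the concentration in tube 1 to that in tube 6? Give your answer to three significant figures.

6.98 × 10^6

Step 1: 15 μL brought to 2750 μL → factor 2750/15 = 183.33
Step 2: 0.22 mL brought to 24.9 mL → factor 24.9/0.22 = 113.18
Step 3: 12-fold → factor 12
Step 4: 0.45 mL brought to 2600 μL → factor 2.6/0.45 = 5.7778
Step 5: 0.18 mL brought to 26.7 mL → factor 26.7/0.18 = 148.33
Step 6: 0.5 mL brought to 3000 μL → factor 3/0.5 = 6
Dilution factor to tube 1 = 183.33; to tube 6 = 1.2804 × 10^9
[tube 1]/[tube 6] = (factor to tube 6)/(factor to tube 1) = 1.2804 × 10^9/183.33 = 6.98 × 10^6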